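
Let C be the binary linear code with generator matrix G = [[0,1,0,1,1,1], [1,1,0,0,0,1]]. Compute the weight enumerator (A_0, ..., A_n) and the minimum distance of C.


Weight distribution: A_0 = 1, A_3 = 2, A_4 = 1. Minimum distance d = 3.

Enumerate all 2^2 = 4 messages m ∈ F_2^2.
For each, compute codeword c = mG in F_2^6, then tally its weight.
  m = 00 → c = 000000, weight = 0.
  m = 10 → c = 010111, weight = 4.
  m = 01 → c = 110001, weight = 3.
  m = 11 → c = 100110, weight = 3.
Tally weights:
  weight 0: 1 codewords.
  weight 3: 2 codewords.
  weight 4: 1 codewords.
Minimum distance d = smallest w > 0 with A_w > 0 = 3.
Sanity: Σ A_w = 4 = 2^2 = 4 ✓.


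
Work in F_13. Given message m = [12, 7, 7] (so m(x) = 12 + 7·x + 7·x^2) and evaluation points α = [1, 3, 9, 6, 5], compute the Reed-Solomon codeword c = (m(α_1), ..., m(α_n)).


c = [0, 5, 5, 7, 1]

Message polynomial: m(x) = 12 + 7·x + 7·x^2 (mod 13).
For each evaluation point α_i, compute m(α_i) mod 13:
  α_1 = 1: Horner steps 7 → 1 → 0, so m(1) = 0.
  α_2 = 3: Horner steps 7 → 2 → 5, so m(3) = 5.
  α_3 = 9: Horner steps 7 → 5 → 5, so m(9) = 5.
  α_4 = 6: Horner steps 7 → 10 → 7, so m(6) = 7.
  α_5 = 5: Horner steps 7 → 3 → 1, so m(5) = 1.
Codeword c = [0, 5, 5, 7, 1] ∈ F_13^5.


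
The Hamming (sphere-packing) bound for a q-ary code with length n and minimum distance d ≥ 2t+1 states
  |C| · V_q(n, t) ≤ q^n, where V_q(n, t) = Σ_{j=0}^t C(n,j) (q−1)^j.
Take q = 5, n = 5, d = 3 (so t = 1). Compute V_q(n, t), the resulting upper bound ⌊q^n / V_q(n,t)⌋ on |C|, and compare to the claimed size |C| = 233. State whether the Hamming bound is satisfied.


V_q(n, t) = 21, q^n = 3125, Hamming bound = 148, |C| = 233 > bound (violated).

Step 1: Compute V_q(n, t) = Σ_{j=0}^1 C(n, j) (q−1)^j.
  j = 0: C(5,0)·(4)^0 = 1·1 = 1.
  j = 1: C(5,1)·(4)^1 = 5·4 = 20.
  V_q(n, t) = 1 + 20 = 21.
Step 2: q^n = 5^5 = 3125.
Step 3: Hamming bound ⌊q^n / V_q(n,t)⌋ = ⌊3125/21⌋ = 148.
Step 4: Compare |C| = 233 to 148: violated.
The claimed |C| lies above the Hamming bound, so no 5-ary code of length 5 with d ≥ 3 can have 233 codewords.


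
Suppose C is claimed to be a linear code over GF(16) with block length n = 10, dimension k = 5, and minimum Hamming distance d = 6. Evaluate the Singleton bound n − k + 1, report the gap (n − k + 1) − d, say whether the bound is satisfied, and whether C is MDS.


Singleton RHS = n − k + 1 = 6, slack = 0, bound satisfied, MDS.

Singleton bound: d ≤ n − k + 1.
Here n = 10, k = 5, so n − k + 1 = 6.
Given d = 6, check d ≤ 6: YES.
Slack = (n − k + 1) − d = 0.
The code is MDS (slack = 0).
Description: the claimed parameters are [10, 5, 6]_16; such a code would be MDS (meets Singleton bound).


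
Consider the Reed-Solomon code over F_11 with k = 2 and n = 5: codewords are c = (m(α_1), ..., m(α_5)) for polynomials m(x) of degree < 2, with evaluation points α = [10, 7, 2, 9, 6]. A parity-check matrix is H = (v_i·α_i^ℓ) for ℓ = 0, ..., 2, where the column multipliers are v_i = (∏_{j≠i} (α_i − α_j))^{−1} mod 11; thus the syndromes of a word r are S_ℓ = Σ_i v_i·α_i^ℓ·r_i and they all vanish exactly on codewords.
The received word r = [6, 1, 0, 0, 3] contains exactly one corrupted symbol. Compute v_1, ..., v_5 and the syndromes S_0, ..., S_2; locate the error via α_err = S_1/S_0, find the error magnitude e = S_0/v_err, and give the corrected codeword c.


S = (7, 8, 6), error at position 4, error magnitude e = 3, c = [6, 1, 0, 8, 3].

Step 1: column multipliers v_i = (∏_{j≠i}(α_i − α_j))^{−1} mod 11.
  i = 1 (α = 10): (10−7)(10−2)(10−9)(10−6) = 3·8·1·4 = 96 ≡ 8, so v_1 = 8^{−1} = 7 (mod 11).
  i = 2 (α = 7): (7−10)(7−2)(7−9)(7−6) = (−3)·5·(−2)·1 = 30 ≡ 8, so v_2 = 8^{−1} = 7 (mod 11).
  i = 3 (α = 2): (2−10)(2−7)(2−9)(2−6) = (−8)·(−5)·(−7)·(−4) = 1120 ≡ 9, so v_3 = 9^{−1} = 5 (mod 11).
  i = 4 (α = 9): (9−10)(9−7)(9−2)(9−6) = (−1)·2·7·3 = −42 ≡ 2, so v_4 = 2^{−1} = 6 (mod 11).
  i = 5 (α = 6): (6−10)(6−7)(6−2)(6−9) = (−4)·(−1)·4·(−3) = −48 ≡ 7, so v_5 = 7^{−1} = 8 (mod 11).
  v = [7, 7, 5, 6, 8].
Step 2: syndromes of r = [6, 1, 0, 0, 3] (all sums mod 11).
  S_0 = Σ v_i r_i = 7·6 + 7·1 + 5·0 + 6·0 + 8·3 = 73 ≡ 7.
  S_1 = Σ v_i α_i r_i = 7·10·6 + 7·7·1 + 5·2·0 + 6·9·0 + 8·6·3 = 613 ≡ 8.
  α_i^2 mod 11 = [1, 5, 4, 4, 3].
  S_2 = Σ v_i α_i^2 r_i = 7·1·6 + 7·5·1 + 5·4·0 + 6·4·0 + 8·3·3 = 149 ≡ 6.
  S = (7, 8, 6) ≠ 0, so r is not a codeword (an error is present).
Step 3: locate the error. For a single error e at position i, S_ℓ = v_i·e·α_i^ℓ, so α_err = S_1/S_0.
  S_0^{−1} = 7^{−1} = 8 (mod 11), so α_err = 8·8 = 64 ≡ 9 = α_4. Error position i = 4.
  Consistency check: S_2/S_1 = 6·7 = 42 ≡ 9 = α_err ✓ (single-error assumption holds).
Step 4: error magnitude e = S_0/v_4 = S_0·∏_{j≠4}(α_4 − α_j) = 7·2 = 14 ≡ 3 (mod 11).
Step 5: correct position 4: c_4 = r_4 − e = 0 − 3 ≡ 8 (mod 11). Hence c = [6, 1, 0, 8, 3].
  Check: interpolating c through the α_i gives m(x) = 4 + 9·x (degree < 2) with m(α_i) = c_i for every i, so c is indeed a codeword.


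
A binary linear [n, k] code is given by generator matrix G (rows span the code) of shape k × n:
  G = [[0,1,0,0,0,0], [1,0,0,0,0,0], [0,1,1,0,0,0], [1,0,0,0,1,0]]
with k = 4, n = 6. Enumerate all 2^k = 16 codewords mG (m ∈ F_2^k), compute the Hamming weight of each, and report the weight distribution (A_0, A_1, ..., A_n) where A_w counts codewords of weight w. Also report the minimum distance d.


Weight distribution: A_0 = 1, A_1 = 4, A_2 = 6, A_3 = 4, A_4 = 1. Minimum distance d = 1.

Enumerate all 2^4 = 16 messages m ∈ F_2^4.
For each, compute codeword c = mG in F_2^6, then tally its weight.
  m = 0000 → c = 000000, weight = 0.
  m = 1000 → c = 010000, weight = 1.
  m = 0100 → c = 100000, weight = 1.
  m = 1100 → c = 110000, weight = 2.
  m = 0010 → c = 011000, weight = 2.
  m = 1010 → c = 001000, weight = 1.
  m = 0110 → c = 111000, weight = 3.
  m = 1110 → c = 101000, weight = 2.
  m = 0001 → c = 100010, weight = 2.
  m = 1001 → c = 110010, weight = 3.
  m = 0101 → c = 000010, weight = 1.
  m = 1101 → c = 010010, weight = 2.
  m = 0011 → c = 111010, weight = 4.
  m = 1011 → c = 101010, weight = 3.
  m = 0111 → c = 011010, weight = 3.
  m = 1111 → c = 001010, weight = 2.
Tally weights:
  weight 0: 1 codewords.
  weight 1: 4 codewords.
  weight 2: 6 codewords.
  weight 3: 4 codewords.
  weight 4: 1 codewords.
Minimum distance d = smallest w > 0 with A_w > 0 = 1.
Sanity: Σ A_w = 16 = 2^4 = 16 ✓.


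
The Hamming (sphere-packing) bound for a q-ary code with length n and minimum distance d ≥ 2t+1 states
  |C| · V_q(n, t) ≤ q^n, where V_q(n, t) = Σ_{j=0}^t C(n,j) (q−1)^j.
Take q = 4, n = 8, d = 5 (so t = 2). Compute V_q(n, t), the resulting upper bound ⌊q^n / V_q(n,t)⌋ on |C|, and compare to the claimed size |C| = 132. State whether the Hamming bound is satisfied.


V_q(n, t) = 277, q^n = 65536, Hamming bound = 236, |C| = 132 ≤ bound (satisfied).

Step 1: Compute V_q(n, t) = Σ_{j=0}^2 C(n, j) (q−1)^j.
  j = 0: C(8,0)·(3)^0 = 1·1 = 1.
  j = 1: C(8,1)·(3)^1 = 8·3 = 24.
  j = 2: C(8,2)·(3)^2 = 28·9 = 252.
  V_q(n, t) = 1 + 24 + 252 = 277.
Step 2: q^n = 4^8 = 65536.
Step 3: Hamming bound ⌊q^n / V_q(n,t)⌋ = ⌊65536/277⌋ = 236.
Step 4: Compare |C| = 132 to 236: satisfied.
The claimed |C| lies below the Hamming bound.


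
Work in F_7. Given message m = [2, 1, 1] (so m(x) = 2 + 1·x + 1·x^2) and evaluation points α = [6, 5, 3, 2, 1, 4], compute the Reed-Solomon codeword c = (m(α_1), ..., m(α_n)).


c = [2, 4, 0, 1, 4, 1]

Message polynomial: m(x) = 2 + 1·x + 1·x^2 (mod 7).
For each evaluation point α_i, compute m(α_i) mod 7:
  α_1 = 6: Horner steps 1 → 0 → 2, so m(6) = 2.
  α_2 = 5: Horner steps 1 → 6 → 4, so m(5) = 4.
  α_3 = 3: Horner steps 1 → 4 → 0, so m(3) = 0.
  α_4 = 2: Horner steps 1 → 3 → 1, so m(2) = 1.
  α_5 = 1: Horner steps 1 → 2 → 4, so m(1) = 4.
  α_6 = 4: Horner steps 1 → 5 → 1, so m(4) = 1.
Codeword c = [2, 4, 0, 1, 4, 1] ∈ F_7^6.


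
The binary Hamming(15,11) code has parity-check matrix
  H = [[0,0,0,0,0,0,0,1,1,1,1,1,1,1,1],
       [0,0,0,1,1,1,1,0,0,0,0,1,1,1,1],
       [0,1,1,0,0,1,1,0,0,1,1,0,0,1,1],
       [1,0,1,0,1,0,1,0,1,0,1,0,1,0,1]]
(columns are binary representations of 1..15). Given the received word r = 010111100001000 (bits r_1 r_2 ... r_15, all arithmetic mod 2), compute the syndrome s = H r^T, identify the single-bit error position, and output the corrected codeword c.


s = (1, 1, 1, 0)^T, error position = 14, corrected codeword c = 010111100001010

Compute s = H r^T mod 2 one row at a time:
  s_1 = 0 + 0 + 0 + 0 + 1 + 0 + 0 + 0 = 1 ≡ 1 (mod 2).
  s_2 = 1 + 1 + 1 + 1 + 1 + 0 + 0 + 0 = 5 ≡ 1 (mod 2).
  s_3 = 1 + 0 + 1 + 1 + 0 + 0 + 0 + 0 = 3 ≡ 1 (mod 2).
  s_4 = 0 + 0 + 1 + 1 + 0 + 0 + 0 + 0 = 2 ≡ 0 (mod 2).
s = (1, 1, 1, 0)^T — this equals column 14 of H (binary 1110), so error is at position 14.
Correct: flip bit 14 of r = 010111100001000 to get c = 010111100001010.


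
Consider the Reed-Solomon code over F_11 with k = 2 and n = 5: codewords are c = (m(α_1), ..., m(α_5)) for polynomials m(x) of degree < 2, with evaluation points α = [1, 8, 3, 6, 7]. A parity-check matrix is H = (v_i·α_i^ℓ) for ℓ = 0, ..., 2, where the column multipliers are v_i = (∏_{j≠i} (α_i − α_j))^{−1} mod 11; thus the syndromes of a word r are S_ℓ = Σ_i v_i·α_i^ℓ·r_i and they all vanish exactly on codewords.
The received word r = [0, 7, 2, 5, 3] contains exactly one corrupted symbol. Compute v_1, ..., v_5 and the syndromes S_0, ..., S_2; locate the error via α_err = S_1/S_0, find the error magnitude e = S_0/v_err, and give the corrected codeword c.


S = (7, 5, 2), error at position 5, error magnitude e = 8, c = [0, 7, 2, 5, 6].

Step 1: column multipliers v_i = (∏_{j≠i}(α_i − α_j))^{−1} mod 11.
  i = 1 (α = 1): (1−8)(1−3)(1−6)(1−7) = (−7)·(−2)·(−5)·(−6) = 420 ≡ 2, so v_1 = 2^{−1} = 6 (mod 11).
  i = 2 (α = 8): (8−1)(8−3)(8−6)(8−7) = 7·5·2·1 = 70 ≡ 4, so v_2 = 4^{−1} = 3 (mod 11).
  i = 3 (α = 3): (3−1)(3−8)(3−6)(3−7) = 2·(−5)·(−3)·(−4) = −120 ≡ 1, so v_3 = 1^{−1} = 1 (mod 11).
  i = 4 (α = 6): (6−1)(6−8)(6−3)(6−7) = 5·(−2)·3·(−1) = 30 ≡ 8, so v_4 = 8^{−1} = 7 (mod 11).
  i = 5 (α = 7): (7−1)(7−8)(7−3)(7−6) = 6·(−1)·4·1 = −24 ≡ 9, so v_5 = 9^{−1} = 5 (mod 11).
  v = [6, 3, 1, 7, 5].
Step 2: syndromes of r = [0, 7, 2, 5, 3] (all sums mod 11).
  S_0 = Σ v_i r_i = 6·0 + 3·7 + 1·2 + 7·5 + 5·3 = 73 ≡ 7.
  S_1 = Σ v_i α_i r_i = 6·1·0 + 3·8·7 + 1·3·2 + 7·6·5 + 5·7·3 = 489 ≡ 5.
  α_i^2 mod 11 = [1, 9, 9, 3, 5].
  S_2 = Σ v_i α_i^2 r_i = 6·1·0 + 3·9·7 + 1·9·2 + 7·3·5 + 5·5·3 = 387 ≡ 2.
  S = (7, 5, 2) ≠ 0, so r is not a codeword (an error is present).
Step 3: locate the error. For a single error e at position i, S_ℓ = v_i·e·α_i^ℓ, so α_err = S_1/S_0.
  S_0^{−1} = 7^{−1} = 8 (mod 11), so α_err = 5·8 = 40 ≡ 7 = α_5. Error position i = 5.
  Consistency check: S_2/S_1 = 2·9 = 18 ≡ 7 = α_err ✓ (single-error assumption holds).
Step 4: error magnitude e = S_0/v_5 = S_0·∏_{j≠5}(α_5 − α_j) = 7·9 = 63 ≡ 8 (mod 11).
Step 5: correct position 5: c_5 = r_5 − e = 3 − 8 ≡ 6 (mod 11). Hence c = [0, 7, 2, 5, 6].
  Check: interpolating c through the α_i gives m(x) = 10 + 1·x (degree < 2) with m(α_i) = c_i for every i, so c is indeed a codeword.


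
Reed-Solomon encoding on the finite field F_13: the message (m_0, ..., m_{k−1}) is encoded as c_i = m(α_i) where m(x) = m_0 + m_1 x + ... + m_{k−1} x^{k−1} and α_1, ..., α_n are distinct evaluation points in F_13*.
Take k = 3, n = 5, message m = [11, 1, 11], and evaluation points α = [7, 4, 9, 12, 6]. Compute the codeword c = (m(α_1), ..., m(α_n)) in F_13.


c = [11, 9, 1, 8, 10]

Message polynomial: m(x) = 11 + 1·x + 11·x^2 (mod 13).
For each evaluation point α_i, compute m(α_i) mod 13:
  α_1 = 7: Horner steps 11 → 0 → 11, so m(7) = 11.
  α_2 = 4: Horner steps 11 → 6 → 9, so m(4) = 9.
  α_3 = 9: Horner steps 11 → 9 → 1, so m(9) = 1.
  α_4 = 12: Horner steps 11 → 3 → 8, so m(12) = 8.
  α_5 = 6: Horner steps 11 → 2 → 10, so m(6) = 10.
Codeword c = [11, 9, 1, 8, 10] ∈ F_13^5.


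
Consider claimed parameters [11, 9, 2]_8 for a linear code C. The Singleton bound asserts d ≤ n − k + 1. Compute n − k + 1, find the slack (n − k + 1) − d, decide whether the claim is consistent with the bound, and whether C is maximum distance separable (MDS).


Singleton RHS = n − k + 1 = 3, slack = 1, bound satisfied, not MDS.

Singleton bound: d ≤ n − k + 1.
Here n = 11, k = 9, so n − k + 1 = 3.
Given d = 2, check d ≤ 3: YES.
Slack = (n − k + 1) − d = 1.
The code is NOT MDS (slack = 1 > 0).
Description: the claimed parameters are [11, 9, 2]_8; such a code would be non-MDS.


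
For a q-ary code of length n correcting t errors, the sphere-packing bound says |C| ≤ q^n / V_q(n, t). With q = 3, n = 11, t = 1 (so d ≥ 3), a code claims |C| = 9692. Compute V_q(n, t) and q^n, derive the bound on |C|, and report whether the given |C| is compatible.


V_q(n, t) = 23, q^n = 177147, Hamming bound = 7702, |C| = 9692 > bound (violated).

Step 1: Compute V_q(n, t) = Σ_{j=0}^1 C(n, j) (q−1)^j.
  j = 0: C(11,0)·(2)^0 = 1·1 = 1.
  j = 1: C(11,1)·(2)^1 = 11·2 = 22.
  V_q(n, t) = 1 + 22 = 23.
Step 2: q^n = 3^11 = 177147.
Step 3: Hamming bound ⌊q^n / V_q(n,t)⌋ = ⌊177147/23⌋ = 7702.
Step 4: Compare |C| = 9692 to 7702: violated.
The claimed |C| lies above the Hamming bound, so no 3-ary code of length 11 with d ≥ 3 can have 9692 codewords.


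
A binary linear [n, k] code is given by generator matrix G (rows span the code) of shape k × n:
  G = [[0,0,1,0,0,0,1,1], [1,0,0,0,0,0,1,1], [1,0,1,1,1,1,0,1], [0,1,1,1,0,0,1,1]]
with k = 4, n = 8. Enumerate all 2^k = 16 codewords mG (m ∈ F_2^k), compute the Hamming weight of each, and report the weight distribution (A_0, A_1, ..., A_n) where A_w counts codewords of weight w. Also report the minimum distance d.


Weight distribution: A_0 = 1, A_2 = 2, A_3 = 2, A_4 = 3, A_5 = 6, A_6 = 2. Minimum distance d = 2.

Enumerate all 2^4 = 16 messages m ∈ F_2^4.
For each, compute codeword c = mG in F_2^8, then tally its weight.
  m = 0000 → c = 00000000, weight = 0.
  m = 1000 → c = 00100011, weight = 3.
  m = 0100 → c = 10000011, weight = 3.
  m = 1100 → c = 10100000, weight = 2.
  m = 0010 → c = 10111101, weight = 6.
  m = 1010 → c = 10011110, weight = 5.
  m = 0110 → c = 00111110, weight = 5.
  m = 1110 → c = 00011101, weight = 4.
  m = 0001 → c = 01110011, weight = 5.
  m = 1001 → c = 01010000, weight = 2.
  m = 0101 → c = 11110000, weight = 4.
  m = 1101 → c = 11010011, weight = 5.
  m = 0011 → c = 11001110, weight = 5.
  m = 1011 → c = 11101101, weight = 6.
  m = 0111 → c = 01001101, weight = 4.
  m = 1111 → c = 01101110, weight = 5.
Tally weights:
  weight 0: 1 codewords.
  weight 2: 2 codewords.
  weight 3: 2 codewords.
  weight 4: 3 codewords.
  weight 5: 6 codewords.
  weight 6: 2 codewords.
Minimum distance d = smallest w > 0 with A_w > 0 = 2.
Sanity: Σ A_w = 16 = 2^4 = 16 ✓.


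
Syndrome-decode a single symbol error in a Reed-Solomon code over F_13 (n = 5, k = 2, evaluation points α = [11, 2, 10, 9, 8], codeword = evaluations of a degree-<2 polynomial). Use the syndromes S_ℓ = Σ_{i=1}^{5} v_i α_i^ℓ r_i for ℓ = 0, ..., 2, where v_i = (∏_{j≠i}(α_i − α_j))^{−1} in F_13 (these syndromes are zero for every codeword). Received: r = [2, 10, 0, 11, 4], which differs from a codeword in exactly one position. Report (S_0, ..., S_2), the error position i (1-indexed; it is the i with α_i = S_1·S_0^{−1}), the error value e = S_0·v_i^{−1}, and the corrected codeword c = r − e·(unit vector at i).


S = (7, 4, 6), error at position 5, error magnitude e = 8, c = [2, 10, 0, 11, 9].

Step 1: column multipliers v_i = (∏_{j≠i}(α_i − α_j))^{−1} mod 13.
  i = 1 (α = 11): (11−2)(11−10)(11−9)(11−8) = 9·1·2·3 = 54 ≡ 2, so v_1 = 2^{−1} = 7 (mod 13).
  i = 2 (α = 2): (2−11)(2−10)(2−9)(2−8) = (−9)·(−8)·(−7)·(−6) = 3024 ≡ 8, so v_2 = 8^{−1} = 5 (mod 13).
  i = 3 (α = 10): (10−11)(10−2)(10−9)(10−8) = (−1)·8·1·2 = −16 ≡ 10, so v_3 = 10^{−1} = 4 (mod 13).
  i = 4 (α = 9): (9−11)(9−2)(9−10)(9−8) = (−2)·7·(−1)·1 = 14 ≡ 1, so v_4 = 1^{−1} = 1 (mod 13).
  i = 5 (α = 8): (8−11)(8−2)(8−10)(8−9) = (−3)·6·(−2)·(−1) = −36 ≡ 3, so v_5 = 3^{−1} = 9 (mod 13).
  v = [7, 5, 4, 1, 9].
Step 2: syndromes of r = [2, 10, 0, 11, 4] (all sums mod 13).
  S_0 = Σ v_i r_i = 7·2 + 5·10 + 4·0 + 1·11 + 9·4 = 111 ≡ 7.
  S_1 = Σ v_i α_i r_i = 7·11·2 + 5·2·10 + 4·10·0 + 1·9·11 + 9·8·4 = 641 ≡ 4.
  α_i^2 mod 13 = [4, 4, 9, 3, 12].
  S_2 = Σ v_i α_i^2 r_i = 7·4·2 + 5·4·10 + 4·9·0 + 1·3·11 + 9·12·4 = 721 ≡ 6.
  S = (7, 4, 6) ≠ 0, so r is not a codeword (an error is present).
Step 3: locate the error. For a single error e at position i, S_ℓ = v_i·e·α_i^ℓ, so α_err = S_1/S_0.
  S_0^{−1} = 7^{−1} = 2 (mod 13), so α_err = 4·2 = 8 ≡ 8 = α_5. Error position i = 5.
  Consistency check: S_2/S_1 = 6·10 = 60 ≡ 8 = α_err ✓ (single-error assumption holds).
Step 4: error magnitude e = S_0/v_5 = S_0·∏_{j≠5}(α_5 − α_j) = 7·3 = 21 ≡ 8 (mod 13).
Step 5: correct position 5: c_5 = r_5 − e = 4 − 8 ≡ 9 (mod 13). Hence c = [2, 10, 0, 11, 9].
  Check: interpolating c through the α_i gives m(x) = 6 + 2·x (degree < 2) with m(α_i) = c_i for every i, so c is indeed a codeword.


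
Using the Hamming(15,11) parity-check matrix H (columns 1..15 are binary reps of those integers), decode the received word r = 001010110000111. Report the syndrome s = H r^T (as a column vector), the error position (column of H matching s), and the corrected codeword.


s = (0, 1, 0, 1)^T, error position = 5, corrected codeword c = 001000110000111

Compute s = H r^T mod 2 one row at a time:
  s_1 = 1 + 0 + 0 + 0 + 0 + 1 + 1 + 1 = 4 ≡ 0 (mod 2).
  s_2 = 0 + 1 + 0 + 1 + 0 + 1 + 1 + 1 = 5 ≡ 1 (mod 2).
  s_3 = 0 + 1 + 0 + 1 + 0 + 0 + 1 + 1 = 4 ≡ 0 (mod 2).
  s_4 = 0 + 1 + 1 + 1 + 0 + 0 + 1 + 1 = 5 ≡ 1 (mod 2).
s = (0, 1, 0, 1)^T — this equals column 5 of H (binary 0101), so error is at position 5.
Correct: flip bit 5 of r = 001010110000111 to get c = 001000110000111.


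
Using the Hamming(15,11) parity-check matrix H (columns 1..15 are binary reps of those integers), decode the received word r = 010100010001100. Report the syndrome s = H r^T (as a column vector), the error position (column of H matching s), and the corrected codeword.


s = (1, 1, 1, 1)^T, error position = 15, corrected codeword c = 010100010001101

Compute s = H r^T mod 2 one row at a time:
  s_1 = 1 + 0 + 0 + 0 + 1 + 1 + 0 + 0 = 3 ≡ 1 (mod 2).
  s_2 = 1 + 0 + 0 + 0 + 1 + 1 + 0 + 0 = 3 ≡ 1 (mod 2).
  s_3 = 1 + 0 + 0 + 0 + 0 + 0 + 0 + 0 = 1 ≡ 1 (mod 2).
  s_4 = 0 + 0 + 0 + 0 + 0 + 0 + 1 + 0 = 1 ≡ 1 (mod 2).
s = (1, 1, 1, 1)^T — this equals column 15 of H (binary 1111), so error is at position 15.
Correct: flip bit 15 of r = 010100010001100 to get c = 010100010001101.


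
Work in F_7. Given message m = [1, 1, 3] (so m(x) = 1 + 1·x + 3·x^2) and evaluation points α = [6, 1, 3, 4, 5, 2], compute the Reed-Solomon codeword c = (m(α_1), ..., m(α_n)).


c = [3, 5, 3, 4, 4, 1]

Message polynomial: m(x) = 1 + 1·x + 3·x^2 (mod 7).
For each evaluation point α_i, compute m(α_i) mod 7:
  α_1 = 6: Horner steps 3 → 5 → 3, so m(6) = 3.
  α_2 = 1: Horner steps 3 → 4 → 5, so m(1) = 5.
  α_3 = 3: Horner steps 3 → 3 → 3, so m(3) = 3.
  α_4 = 4: Horner steps 3 → 6 → 4, so m(4) = 4.
  α_5 = 5: Horner steps 3 → 2 → 4, so m(5) = 4.
  α_6 = 2: Horner steps 3 → 0 → 1, so m(2) = 1.
Codeword c = [3, 5, 3, 4, 4, 1] ∈ F_7^6.


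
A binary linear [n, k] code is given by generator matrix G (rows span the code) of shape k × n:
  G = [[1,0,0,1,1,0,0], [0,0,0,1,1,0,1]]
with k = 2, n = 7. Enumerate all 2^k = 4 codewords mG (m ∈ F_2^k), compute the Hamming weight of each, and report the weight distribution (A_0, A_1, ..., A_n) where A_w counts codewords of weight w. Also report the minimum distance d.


Weight distribution: A_0 = 1, A_2 = 1, A_3 = 2. Minimum distance d = 2.

Enumerate all 2^2 = 4 messages m ∈ F_2^2.
For each, compute codeword c = mG in F_2^7, then tally its weight.
  m = 00 → c = 0000000, weight = 0.
  m = 10 → c = 1001100, weight = 3.
  m = 01 → c = 0001101, weight = 3.
  m = 11 → c = 1000001, weight = 2.
Tally weights:
  weight 0: 1 codewords.
  weight 2: 1 codewords.
  weight 3: 2 codewords.
Minimum distance d = smallest w > 0 with A_w > 0 = 2.
Sanity: Σ A_w = 4 = 2^2 = 4 ✓.


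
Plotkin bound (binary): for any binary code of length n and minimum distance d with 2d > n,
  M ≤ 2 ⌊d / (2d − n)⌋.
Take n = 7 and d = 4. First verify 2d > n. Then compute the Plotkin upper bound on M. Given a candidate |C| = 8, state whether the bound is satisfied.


Plotkin bound M ≤ 8; given |C| = 8 ≤ bound (satisfied).

Check applicability: 2d = 8, n = 7.
2d − n = 1 > 0, so Plotkin applies.
Compute d/(2d−n) = 4/1 ≈ 4.0000.
⌊d/(2d−n)⌋ = 4.
Plotkin bound: M ≤ 2·4 = 8.
Given |C| = 8, check: satisfied.
This |C| is at the Plotkin bound.


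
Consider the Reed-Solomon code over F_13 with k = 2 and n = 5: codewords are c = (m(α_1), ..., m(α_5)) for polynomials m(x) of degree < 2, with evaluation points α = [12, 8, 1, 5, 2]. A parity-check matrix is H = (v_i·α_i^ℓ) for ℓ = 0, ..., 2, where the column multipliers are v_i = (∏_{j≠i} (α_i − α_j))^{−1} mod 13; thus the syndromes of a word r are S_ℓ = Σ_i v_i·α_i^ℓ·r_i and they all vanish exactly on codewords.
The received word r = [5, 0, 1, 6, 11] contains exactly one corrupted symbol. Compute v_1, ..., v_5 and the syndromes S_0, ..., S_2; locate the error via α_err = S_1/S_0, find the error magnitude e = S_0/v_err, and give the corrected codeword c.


S = (6, 12, 11), error at position 5, error magnitude e = 12, c = [5, 0, 1, 6, 12].

Step 1: column multipliers v_i = (∏_{j≠i}(α_i − α_j))^{−1} mod 13.
  i = 1 (α = 12): (12−8)(12−1)(12−5)(12−2) = 4·11·7·10 = 3080 ≡ 12, so v_1 = 12^{−1} = 12 (mod 13).
  i = 2 (α = 8): (8−12)(8−1)(8−5)(8−2) = (−4)·7·3·6 = −504 ≡ 3, so v_2 = 3^{−1} = 9 (mod 13).
  i = 3 (α = 1): (1−12)(1−8)(1−5)(1−2) = (−11)·(−7)·(−4)·(−1) = 308 ≡ 9, so v_3 = 9^{−1} = 3 (mod 13).
  i = 4 (α = 5): (5−12)(5−8)(5−1)(5−2) = (−7)·(−3)·4·3 = 252 ≡ 5, so v_4 = 5^{−1} = 8 (mod 13).
  i = 5 (α = 2): (2−12)(2−8)(2−1)(2−5) = (−10)·(−6)·1·(−3) = −180 ≡ 2, so v_5 = 2^{−1} = 7 (mod 13).
  v = [12, 9, 3, 8, 7].
Step 2: syndromes of r = [5, 0, 1, 6, 11] (all sums mod 13).
  S_0 = Σ v_i r_i = 12·5 + 9·0 + 3·1 + 8·6 + 7·11 = 188 ≡ 6.
  S_1 = Σ v_i α_i r_i = 12·12·5 + 9·8·0 + 3·1·1 + 8·5·6 + 7·2·11 = 1117 ≡ 12.
  α_i^2 mod 13 = [1, 12, 1, 12, 4].
  S_2 = Σ v_i α_i^2 r_i = 12·1·5 + 9·12·0 + 3·1·1 + 8·12·6 + 7·4·11 = 947 ≡ 11.
  S = (6, 12, 11) ≠ 0, so r is not a codeword (an error is present).
Step 3: locate the error. For a single error e at position i, S_ℓ = v_i·e·α_i^ℓ, so α_err = S_1/S_0.
  S_0^{−1} = 6^{−1} = 11 (mod 13), so α_err = 12·11 = 132 ≡ 2 = α_5. Error position i = 5.
  Consistency check: S_2/S_1 = 11·12 = 132 ≡ 2 = α_err ✓ (single-error assumption holds).
Step 4: error magnitude e = S_0/v_5 = S_0·∏_{j≠5}(α_5 − α_j) = 6·2 = 12 ≡ 12 (mod 13).
Step 5: correct position 5: c_5 = r_5 − e = 11 − 12 ≡ 12 (mod 13). Hence c = [5, 0, 1, 6, 12].
  Check: interpolating c through the α_i gives m(x) = 3 + 11·x (degree < 2) with m(α_i) = c_i for every i, so c is indeed a codeword.


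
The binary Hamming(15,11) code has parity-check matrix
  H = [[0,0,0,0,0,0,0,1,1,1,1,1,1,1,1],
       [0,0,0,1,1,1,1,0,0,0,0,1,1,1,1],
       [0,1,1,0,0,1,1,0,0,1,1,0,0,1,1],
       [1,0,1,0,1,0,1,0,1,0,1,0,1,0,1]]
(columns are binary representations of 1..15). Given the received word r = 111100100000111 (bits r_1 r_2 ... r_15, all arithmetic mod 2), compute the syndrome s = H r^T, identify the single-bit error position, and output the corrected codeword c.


s = (1, 1, 1, 1)^T, error position = 15, corrected codeword c = 111100100000110

Compute s = H r^T mod 2 one row at a time:
  s_1 = 0 + 0 + 0 + 0 + 0 + 1 + 1 + 1 = 3 ≡ 1 (mod 2).
  s_2 = 1 + 0 + 0 + 1 + 0 + 1 + 1 + 1 = 5 ≡ 1 (mod 2).
  s_3 = 1 + 1 + 0 + 1 + 0 + 0 + 1 + 1 = 5 ≡ 1 (mod 2).
  s_4 = 1 + 1 + 0 + 1 + 0 + 0 + 1 + 1 = 5 ≡ 1 (mod 2).
s = (1, 1, 1, 1)^T — this equals column 15 of H (binary 1111), so error is at position 15.
Correct: flip bit 15 of r = 111100100000111 to get c = 111100100000110.


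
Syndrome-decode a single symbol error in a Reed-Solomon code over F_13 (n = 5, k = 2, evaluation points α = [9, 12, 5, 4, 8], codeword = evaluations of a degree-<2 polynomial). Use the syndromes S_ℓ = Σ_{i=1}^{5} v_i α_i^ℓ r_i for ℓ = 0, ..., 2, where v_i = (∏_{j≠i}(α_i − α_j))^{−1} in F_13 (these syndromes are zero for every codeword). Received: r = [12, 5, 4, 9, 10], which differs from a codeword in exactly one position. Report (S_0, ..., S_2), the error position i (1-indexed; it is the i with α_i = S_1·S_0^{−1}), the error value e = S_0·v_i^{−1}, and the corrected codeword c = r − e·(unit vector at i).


S = (5, 7, 2), error at position 4, error magnitude e = 7, c = [12, 5, 4, 2, 10].

Step 1: column multipliers v_i = (∏_{j≠i}(α_i − α_j))^{−1} mod 13.
  i = 1 (α = 9): (9−12)(9−5)(9−4)(9−8) = (−3)·4·5·1 = −60 ≡ 5, so v_1 = 5^{−1} = 8 (mod 13).
  i = 2 (α = 12): (12−9)(12−5)(12−4)(12−8) = 3·7·8·4 = 672 ≡ 9, so v_2 = 9^{−1} = 3 (mod 13).
  i = 3 (α = 5): (5−9)(5−12)(5−4)(5−8) = (−4)·(−7)·1·(−3) = −84 ≡ 7, so v_3 = 7^{−1} = 2 (mod 13).
  i = 4 (α = 4): (4−9)(4−12)(4−5)(4−8) = (−5)·(−8)·(−1)·(−4) = 160 ≡ 4, so v_4 = 4^{−1} = 10 (mod 13).
  i = 5 (α = 8): (8−9)(8−12)(8−5)(8−4) = (−1)·(−4)·3·4 = 48 ≡ 9, so v_5 = 9^{−1} = 3 (mod 13).
  v = [8, 3, 2, 10, 3].
Step 2: syndromes of r = [12, 5, 4, 9, 10] (all sums mod 13).
  S_0 = Σ v_i r_i = 8·12 + 3·5 + 2·4 + 10·9 + 3·10 = 239 ≡ 5.
  S_1 = Σ v_i α_i r_i = 8·9·12 + 3·12·5 + 2·5·4 + 10·4·9 + 3·8·10 = 1684 ≡ 7.
  α_i^2 mod 13 = [3, 1, 12, 3, 12].
  S_2 = Σ v_i α_i^2 r_i = 8·3·12 + 3·1·5 + 2·12·4 + 10·3·9 + 3·12·10 = 1029 ≡ 2.
  S = (5, 7, 2) ≠ 0, so r is not a codeword (an error is present).
Step 3: locate the error. For a single error e at position i, S_ℓ = v_i·e·α_i^ℓ, so α_err = S_1/S_0.
  S_0^{−1} = 5^{−1} = 8 (mod 13), so α_err = 7·8 = 56 ≡ 4 = α_4. Error position i = 4.
  Consistency check: S_2/S_1 = 2·2 = 4 ≡ 4 = α_err ✓ (single-error assumption holds).
Step 4: error magnitude e = S_0/v_4 = S_0·∏_{j≠4}(α_4 − α_j) = 5·4 = 20 ≡ 7 (mod 13).
Step 5: correct position 4: c_4 = r_4 − e = 9 − 7 ≡ 2 (mod 13). Hence c = [12, 5, 4, 2, 10].
  Check: interpolating c through the α_i gives m(x) = 7 + 2·x (degree < 2) with m(α_i) = c_i for every i, so c is indeed a codeword.


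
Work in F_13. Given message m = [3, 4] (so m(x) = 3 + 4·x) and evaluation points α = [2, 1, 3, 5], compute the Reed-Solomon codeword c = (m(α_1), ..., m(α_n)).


c = [11, 7, 2, 10]

Message polynomial: m(x) = 3 + 4·x (mod 13).
For each evaluation point α_i, compute m(α_i) mod 13:
  α_1 = 2: Horner steps 4 → 11, so m(2) = 11.
  α_2 = 1: Horner steps 4 → 7, so m(1) = 7.
  α_3 = 3: Horner steps 4 → 2, so m(3) = 2.
  α_4 = 5: Horner steps 4 → 10, so m(5) = 10.
Codeword c = [11, 7, 2, 10] ∈ F_13^4.


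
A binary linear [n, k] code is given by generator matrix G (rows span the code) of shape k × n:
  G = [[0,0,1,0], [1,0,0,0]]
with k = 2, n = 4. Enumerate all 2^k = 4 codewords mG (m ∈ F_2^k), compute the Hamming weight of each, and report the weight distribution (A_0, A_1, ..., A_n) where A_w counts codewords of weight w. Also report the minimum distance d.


Weight distribution: A_0 = 1, A_1 = 2, A_2 = 1. Minimum distance d = 1.

Enumerate all 2^2 = 4 messages m ∈ F_2^2.
For each, compute codeword c = mG in F_2^4, then tally its weight.
  m = 00 → c = 0000, weight = 0.
  m = 10 → c = 0010, weight = 1.
  m = 01 → c = 1000, weight = 1.
  m = 11 → c = 1010, weight = 2.
Tally weights:
  weight 0: 1 codewords.
  weight 1: 2 codewords.
  weight 2: 1 codewords.
Minimum distance d = smallest w > 0 with A_w > 0 = 1.
Sanity: Σ A_w = 4 = 2^2 = 4 ✓.


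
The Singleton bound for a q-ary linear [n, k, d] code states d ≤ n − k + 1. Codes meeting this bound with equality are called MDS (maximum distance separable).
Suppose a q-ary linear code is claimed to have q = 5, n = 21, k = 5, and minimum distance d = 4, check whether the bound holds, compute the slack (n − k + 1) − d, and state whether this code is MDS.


Singleton RHS = n − k + 1 = 17, slack = 13, bound satisfied, not MDS.

Singleton bound: d ≤ n − k + 1.
Here n = 21, k = 5, so n − k + 1 = 17.
Given d = 4, check d ≤ 17: YES.
Slack = (n − k + 1) − d = 13.
The code is NOT MDS (slack = 13 > 0).
Description: the claimed parameters are [21, 5, 4]_5; such a code would be non-MDS.


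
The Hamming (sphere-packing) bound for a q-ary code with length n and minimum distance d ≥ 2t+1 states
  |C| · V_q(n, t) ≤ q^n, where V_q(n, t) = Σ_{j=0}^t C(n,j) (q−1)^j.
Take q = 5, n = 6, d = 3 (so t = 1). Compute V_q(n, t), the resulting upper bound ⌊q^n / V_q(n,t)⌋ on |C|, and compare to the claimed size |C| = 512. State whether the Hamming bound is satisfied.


V_q(n, t) = 25, q^n = 15625, Hamming bound = 625, |C| = 512 ≤ bound (satisfied).

Step 1: Compute V_q(n, t) = Σ_{j=0}^1 C(n, j) (q−1)^j.
  j = 0: C(6,0)·(4)^0 = 1·1 = 1.
  j = 1: C(6,1)·(4)^1 = 6·4 = 24.
  V_q(n, t) = 1 + 24 = 25.
Step 2: q^n = 5^6 = 15625.
Step 3: Hamming bound ⌊q^n / V_q(n,t)⌋ = ⌊15625/25⌋ = 625.
Step 4: Compare |C| = 512 to 625: satisfied.
The claimed |C| lies below the Hamming bound.


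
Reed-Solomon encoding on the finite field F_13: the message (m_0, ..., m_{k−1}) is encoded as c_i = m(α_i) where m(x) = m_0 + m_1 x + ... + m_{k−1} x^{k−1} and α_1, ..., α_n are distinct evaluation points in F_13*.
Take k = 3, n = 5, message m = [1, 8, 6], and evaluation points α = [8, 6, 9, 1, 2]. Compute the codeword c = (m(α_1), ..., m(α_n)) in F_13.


c = [7, 5, 0, 2, 2]

Message polynomial: m(x) = 1 + 8·x + 6·x^2 (mod 13).
For each evaluation point α_i, compute m(α_i) mod 13:
  α_1 = 8: Horner steps 6 → 4 → 7, so m(8) = 7.
  α_2 = 6: Horner steps 6 → 5 → 5, so m(6) = 5.
  α_3 = 9: Horner steps 6 → 10 → 0, so m(9) = 0.
  α_4 = 1: Horner steps 6 → 1 → 2, so m(1) = 2.
  α_5 = 2: Horner steps 6 → 7 → 2, so m(2) = 2.
Codeword c = [7, 5, 0, 2, 2] ∈ F_13^5.


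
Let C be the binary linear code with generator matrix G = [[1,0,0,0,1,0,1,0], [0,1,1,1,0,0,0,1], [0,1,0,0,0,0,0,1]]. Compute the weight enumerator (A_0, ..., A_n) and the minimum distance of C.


Weight distribution: A_0 = 1, A_2 = 2, A_3 = 1, A_4 = 1, A_5 = 2, A_7 = 1. Minimum distance d = 2.

Enumerate all 2^3 = 8 messages m ∈ F_2^3.
For each, compute codeword c = mG in F_2^8, then tally its weight.
  m = 000 → c = 00000000, weight = 0.
  m = 100 → c = 10001010, weight = 3.
  m = 010 → c = 01110001, weight = 4.
  m = 110 → c = 11111011, weight = 7.
  m = 001 → c = 01000001, weight = 2.
  m = 101 → c = 11001011, weight = 5.
  m = 011 → c = 00110000, weight = 2.
  m = 111 → c = 10111010, weight = 5.
Tally weights:
  weight 0: 1 codewords.
  weight 2: 2 codewords.
  weight 3: 1 codewords.
  weight 4: 1 codewords.
  weight 5: 2 codewords.
  weight 7: 1 codewords.
Minimum distance d = smallest w > 0 with A_w > 0 = 2.
Sanity: Σ A_w = 8 = 2^3 = 8 ✓.


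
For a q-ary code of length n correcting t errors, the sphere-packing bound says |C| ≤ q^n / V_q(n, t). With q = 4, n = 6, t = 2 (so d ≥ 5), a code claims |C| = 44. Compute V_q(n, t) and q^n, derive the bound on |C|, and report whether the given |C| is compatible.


V_q(n, t) = 154, q^n = 4096, Hamming bound = 26, |C| = 44 > bound (violated).

Step 1: Compute V_q(n, t) = Σ_{j=0}^2 C(n, j) (q−1)^j.
  j = 0: C(6,0)·(3)^0 = 1·1 = 1.
  j = 1: C(6,1)·(3)^1 = 6·3 = 18.
  j = 2: C(6,2)·(3)^2 = 15·9 = 135.
  V_q(n, t) = 1 + 18 + 135 = 154.
Step 2: q^n = 4^6 = 4096.
Step 3: Hamming bound ⌊q^n / V_q(n,t)⌋ = ⌊4096/154⌋ = 26.
Step 4: Compare |C| = 44 to 26: violated.
The claimed |C| lies above the Hamming bound, so no 4-ary code of length 6 with d ≥ 5 can have 44 codewords.


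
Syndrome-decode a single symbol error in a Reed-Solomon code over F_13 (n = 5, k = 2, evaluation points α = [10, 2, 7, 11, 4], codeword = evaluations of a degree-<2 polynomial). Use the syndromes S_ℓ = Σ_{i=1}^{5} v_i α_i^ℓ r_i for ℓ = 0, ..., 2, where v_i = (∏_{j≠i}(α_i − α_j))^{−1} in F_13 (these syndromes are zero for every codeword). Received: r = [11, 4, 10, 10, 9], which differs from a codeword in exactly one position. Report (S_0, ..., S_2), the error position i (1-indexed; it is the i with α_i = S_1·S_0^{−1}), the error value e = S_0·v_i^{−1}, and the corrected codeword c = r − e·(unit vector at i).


S = (11, 4, 5), error at position 4, error magnitude e = 3, c = [11, 4, 10, 7, 9].

Step 1: column multipliers v_i = (∏_{j≠i}(α_i − α_j))^{−1} mod 13.
  i = 1 (α = 10): (10−2)(10−7)(10−11)(10−4) = 8·3·(−1)·6 = −144 ≡ 12, so v_1 = 12^{−1} = 12 (mod 13).
  i = 2 (α = 2): (2−10)(2−7)(2−11)(2−4) = (−8)·(−5)·(−9)·(−2) = 720 ≡ 5, so v_2 = 5^{−1} = 8 (mod 13).
  i = 3 (α = 7): (7−10)(7−2)(7−11)(7−4) = (−3)·5·(−4)·3 = 180 ≡ 11, so v_3 = 11^{−1} = 6 (mod 13).
  i = 4 (α = 11): (11−10)(11−2)(11−7)(11−4) = 1·9·4·7 = 252 ≡ 5, so v_4 = 5^{−1} = 8 (mod 13).
  i = 5 (α = 4): (4−10)(4−2)(4−7)(4−11) = (−6)·2·(−3)·(−7) = −252 ≡ 8, so v_5 = 8^{−1} = 5 (mod 13).
  v = [12, 8, 6, 8, 5].
Step 2: syndromes of r = [11, 4, 10, 10, 9] (all sums mod 13).
  S_0 = Σ v_i r_i = 12·11 + 8·4 + 6·10 + 8·10 + 5·9 = 349 ≡ 11.
  S_1 = Σ v_i α_i r_i = 12·10·11 + 8·2·4 + 6·7·10 + 8·11·10 + 5·4·9 = 2864 ≡ 4.
  α_i^2 mod 13 = [9, 4, 10, 4, 3].
  S_2 = Σ v_i α_i^2 r_i = 12·9·11 + 8·4·4 + 6·10·10 + 8·4·10 + 5·3·9 = 2371 ≡ 5.
  S = (11, 4, 5) ≠ 0, so r is not a codeword (an error is present).
Step 3: locate the error. For a single error e at position i, S_ℓ = v_i·e·α_i^ℓ, so α_err = S_1/S_0.
  S_0^{−1} = 11^{−1} = 6 (mod 13), so α_err = 4·6 = 24 ≡ 11 = α_4. Error position i = 4.
  Consistency check: S_2/S_1 = 5·10 = 50 ≡ 11 = α_err ✓ (single-error assumption holds).
Step 4: error magnitude e = S_0/v_4 = S_0·∏_{j≠4}(α_4 − α_j) = 11·5 = 55 ≡ 3 (mod 13).
Step 5: correct position 4: c_4 = r_4 − e = 10 − 3 ≡ 7 (mod 13). Hence c = [11, 4, 10, 7, 9].
  Check: interpolating c through the α_i gives m(x) = 12 + 9·x (degree < 2) with m(α_i) = c_i for every i, so c is indeed a codeword.


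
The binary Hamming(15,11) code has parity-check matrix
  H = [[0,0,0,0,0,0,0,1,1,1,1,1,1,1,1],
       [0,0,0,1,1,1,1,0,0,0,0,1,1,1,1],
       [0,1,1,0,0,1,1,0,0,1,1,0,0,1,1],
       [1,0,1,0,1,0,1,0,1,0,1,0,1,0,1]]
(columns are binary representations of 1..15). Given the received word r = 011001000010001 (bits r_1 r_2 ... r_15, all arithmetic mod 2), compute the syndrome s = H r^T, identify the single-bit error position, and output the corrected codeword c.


s = (0, 0, 1, 1)^T, error position = 3, corrected codeword c = 010001000010001

Compute s = H r^T mod 2 one row at a time:
  s_1 = 0 + 0 + 0 + 1 + 0 + 0 + 0 + 1 = 2 ≡ 0 (mod 2).
  s_2 = 0 + 0 + 1 + 0 + 0 + 0 + 0 + 1 = 2 ≡ 0 (mod 2).
  s_3 = 1 + 1 + 1 + 0 + 0 + 1 + 0 + 1 = 5 ≡ 1 (mod 2).
  s_4 = 0 + 1 + 0 + 0 + 0 + 1 + 0 + 1 = 3 ≡ 1 (mod 2).
s = (0, 0, 1, 1)^T — this equals column 3 of H (binary 0011), so error is at position 3.
Correct: flip bit 3 of r = 011001000010001 to get c = 010001000010001.


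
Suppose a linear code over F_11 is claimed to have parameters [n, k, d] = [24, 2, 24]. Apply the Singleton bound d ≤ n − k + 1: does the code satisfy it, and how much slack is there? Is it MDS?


Singleton RHS = n − k + 1 = 23, slack = -1, bound violated (no such code; not MDS).

Singleton bound: d ≤ n − k + 1.
Here n = 24, k = 2, so n − k + 1 = 23.
Given d = 24, check d ≤ 23: NO.
Slack = (n − k + 1) − d = -1.
The slack is negative: d = 24 exceeds n − k + 1 = 23 by 1, so the Singleton bound is violated and no linear [24, 2, 24]_11 code can exist. In particular it is not MDS (MDS requires d = n − k + 1 exactly).
Description: the claimed parameters are [24, 2, 24]_11; such a code would be impossible (violates the Singleton bound).


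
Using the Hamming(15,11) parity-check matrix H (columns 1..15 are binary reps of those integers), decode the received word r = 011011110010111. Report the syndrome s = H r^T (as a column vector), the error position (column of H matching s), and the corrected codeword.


s = (1, 0, 1, 0)^T, error position = 10, corrected codeword c = 011011110110111

Compute s = H r^T mod 2 one row at a time:
  s_1 = 1 + 0 + 0 + 1 + 0 + 1 + 1 + 1 = 5 ≡ 1 (mod 2).
  s_2 = 0 + 1 + 1 + 1 + 0 + 1 + 1 + 1 = 6 ≡ 0 (mod 2).
  s_3 = 1 + 1 + 1 + 1 + 0 + 1 + 1 + 1 = 7 ≡ 1 (mod 2).
  s_4 = 0 + 1 + 1 + 1 + 0 + 1 + 1 + 1 = 6 ≡ 0 (mod 2).
s = (1, 0, 1, 0)^T — this equals column 10 of H (binary 1010), so error is at position 10.
Correct: flip bit 10 of r = 011011110010111 to get c = 011011110110111.


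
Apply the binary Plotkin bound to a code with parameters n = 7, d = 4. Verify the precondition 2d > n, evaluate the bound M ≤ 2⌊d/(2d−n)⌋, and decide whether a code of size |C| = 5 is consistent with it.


Plotkin bound M ≤ 8; given |C| = 5 ≤ bound (satisfied).

Check applicability: 2d = 8, n = 7.
2d − n = 1 > 0, so Plotkin applies.
Compute d/(2d−n) = 4/1 ≈ 4.0000.
⌊d/(2d−n)⌋ = 4.
Plotkin bound: M ≤ 2·4 = 8.
Given |C| = 5, check: satisfied.
This |C| is below the Plotkin bound.


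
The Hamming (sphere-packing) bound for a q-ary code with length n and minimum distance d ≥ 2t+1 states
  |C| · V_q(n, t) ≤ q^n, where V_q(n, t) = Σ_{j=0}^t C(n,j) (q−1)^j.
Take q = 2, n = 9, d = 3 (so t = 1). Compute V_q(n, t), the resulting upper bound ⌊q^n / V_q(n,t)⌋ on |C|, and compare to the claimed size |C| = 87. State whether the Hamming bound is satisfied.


V_q(n, t) = 10, q^n = 512, Hamming bound = 51, |C| = 87 > bound (violated).

Step 1: Compute V_q(n, t) = Σ_{j=0}^1 C(n, j) (q−1)^j.
  j = 0: C(9,0)·(1)^0 = 1·1 = 1.
  j = 1: C(9,1)·(1)^1 = 9·1 = 9.
  V_q(n, t) = 1 + 9 = 10.
Step 2: q^n = 2^9 = 512.
Step 3: Hamming bound ⌊q^n / V_q(n,t)⌋ = ⌊512/10⌋ = 51.
Step 4: Compare |C| = 87 to 51: violated.
The claimed |C| lies above the Hamming bound, so no 2-ary code of length 9 with d ≥ 3 can have 87 codewords.


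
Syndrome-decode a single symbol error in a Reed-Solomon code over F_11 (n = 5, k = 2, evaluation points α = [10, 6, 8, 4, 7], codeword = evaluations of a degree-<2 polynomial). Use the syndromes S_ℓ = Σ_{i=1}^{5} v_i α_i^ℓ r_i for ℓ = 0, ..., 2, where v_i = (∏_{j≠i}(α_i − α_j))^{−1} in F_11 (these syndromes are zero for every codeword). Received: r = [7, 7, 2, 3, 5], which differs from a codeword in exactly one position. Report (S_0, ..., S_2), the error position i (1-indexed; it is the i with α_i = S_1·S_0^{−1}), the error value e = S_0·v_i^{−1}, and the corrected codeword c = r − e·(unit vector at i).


S = (9, 10, 5), error at position 2, error magnitude e = 10, c = [7, 8, 2, 3, 5].

Step 1: column multipliers v_i = (∏_{j≠i}(α_i − α_j))^{−1} mod 11.
  i = 1 (α = 10): (10−6)(10−8)(10−4)(10−7) = 4·2·6·3 = 144 ≡ 1, so v_1 = 1^{−1} = 1 (mod 11).
  i = 2 (α = 6): (6−10)(6−8)(6−4)(6−7) = (−4)·(−2)·2·(−1) = −16 ≡ 6, so v_2 = 6^{−1} = 2 (mod 11).
  i = 3 (α = 8): (8−10)(8−6)(8−4)(8−7) = (−2)·2·4·1 = −16 ≡ 6, so v_3 = 6^{−1} = 2 (mod 11).
  i = 4 (α = 4): (4−10)(4−6)(4−8)(4−7) = (−6)·(−2)·(−4)·(−3) = 144 ≡ 1, so v_4 = 1^{−1} = 1 (mod 11).
  i = 5 (α = 7): (7−10)(7−6)(7−8)(7−4) = (−3)·1·(−1)·3 = 9 ≡ 9, so v_5 = 9^{−1} = 5 (mod 11).
  v = [1, 2, 2, 1, 5].
Step 2: syndromes of r = [7, 7, 2, 3, 5] (all sums mod 11).
  S_0 = Σ v_i r_i = 1·7 + 2·7 + 2·2 + 1·3 + 5·5 = 53 ≡ 9.
  S_1 = Σ v_i α_i r_i = 1·10·7 + 2·6·7 + 2·8·2 + 1·4·3 + 5·7·5 = 373 ≡ 10.
  α_i^2 mod 11 = [1, 3, 9, 5, 5].
  S_2 = Σ v_i α_i^2 r_i = 1·1·7 + 2·3·7 + 2·9·2 + 1·5·3 + 5·5·5 = 225 ≡ 5.
  S = (9, 10, 5) ≠ 0, so r is not a codeword (an error is present).
Step 3: locate the error. For a single error e at position i, S_ℓ = v_i·e·α_i^ℓ, so α_err = S_1/S_0.
  S_0^{−1} = 9^{−1} = 5 (mod 11), so α_err = 10·5 = 50 ≡ 6 = α_2. Error position i = 2.
  Consistency check: S_2/S_1 = 5·10 = 50 ≡ 6 = α_err ✓ (single-error assumption holds).
Step 4: error magnitude e = S_0/v_2 = S_0·∏_{j≠2}(α_2 − α_j) = 9·6 = 54 ≡ 10 (mod 11).
Step 5: correct position 2: c_2 = r_2 − e = 7 − 10 ≡ 8 (mod 11). Hence c = [7, 8, 2, 3, 5].
  Check: interpolating c through the α_i gives m(x) = 4 + 8·x (degree < 2) with m(α_i) = c_i for every i, so c is indeed a codeword.
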